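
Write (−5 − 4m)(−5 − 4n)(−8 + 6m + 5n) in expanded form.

(−5 − 4m)(−5 − 4n)(−8 + 6m + 5n)
= (25 + 20n + 20m + 16mn)(−8 + 6m + 5n)    [distributive law]
= −200 + 150m + 125n − 160n + 120mn + 100n^2 − 160m + 120m^2 + 100mn − 128mn + 96m^2n + 80mn^2    [distributive law]
= −200 − 10m − 35n + 92mn + 100n^2 + 120m^2 + 96m^2n + 80mn^2    [combine like terms]

−200 − 10m − 35n + 92mn + 100n^2 + 120m^2 + 96m^2n + 80mn^2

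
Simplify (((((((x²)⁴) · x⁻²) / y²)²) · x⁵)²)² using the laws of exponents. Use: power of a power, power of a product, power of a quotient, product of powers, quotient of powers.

x⁶⁸·y⁻¹⁶

(((((((x²)⁴) · x⁻²) / y²)²) · x⁵)²)²
= ((((((x²)⁴) · x⁻²) / y²)²) · x⁵)⁴    [power of a power]
= ((((((x²)⁴) · x⁻²) / y²)²)⁴) · ((x⁵)⁴)    [power of a product]
= (((((x²)⁴) · x⁻²) / y²)⁸) · ((x⁵)⁴)    [power of a power]
= (((((x²)⁴) · x⁻²)⁸) / ((y²)⁸)) · ((x⁵)⁴)    [power of a quotient]
= (((((x²)⁴)⁸) · ((x⁻²)⁸)) / ((y²)⁸)) · ((x⁵)⁴)    [power of a product]
= ((((x²)³²) · ((x⁻²)⁸)) / ((y²)⁸)) · ((x⁵)⁴)    [power of a power]
= ((x⁶⁴ · ((x⁻²)⁸)) / ((y²)⁸)) · ((x⁵)⁴)    [power of a power]
= ((x⁶⁴ · x⁻¹⁶) / ((y²)⁸)) · ((x⁵)⁴)    [power of a power]
= (x⁴⁸ / ((y²)⁸)) · ((x⁵)⁴)    [product of powers]
= (x⁴⁸ / y¹⁶) · ((x⁵)⁴)    [power of a power]
= (x⁴⁸ / y¹⁶) · x²⁰    [power of a power]
= x⁶⁸·y⁻¹⁶    [quotient of powers; product of powers]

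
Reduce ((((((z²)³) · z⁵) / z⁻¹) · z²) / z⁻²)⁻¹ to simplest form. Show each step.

((((((z²)³) · z⁵) / z⁻¹) · z²) / z⁻²)⁻¹
= ((((((z²)³) · z⁵) / z⁻¹) · z²)⁻¹) / ((z⁻²)⁻¹)    [power of a quotient]
= ((((((z²)³) · z⁵) / z⁻¹)⁻¹) · ((z²)⁻¹)) / ((z⁻²)⁻¹)    [power of a product]
= ((((((z²)³) · z⁵)⁻¹) / ((z⁻¹)⁻¹)) · ((z²)⁻¹)) / ((z⁻²)⁻¹)    [power of a quotient]
= ((((((z²)³)⁻¹) · ((z⁵)⁻¹)) / ((z⁻¹)⁻¹)) · ((z²)⁻¹)) / ((z⁻²)⁻¹)    [power of a product]
= (((((z²)⁻³) · ((z⁵)⁻¹)) / ((z⁻¹)⁻¹)) · ((z²)⁻¹)) / ((z⁻²)⁻¹)    [power of a power]
= (((z⁻⁶ · ((z⁵)⁻¹)) / ((z⁻¹)⁻¹)) · ((z²)⁻¹)) / ((z⁻²)⁻¹)    [power of a power]
= (((z⁻⁶ · z⁻⁵) / ((z⁻¹)⁻¹)) · ((z²)⁻¹)) / ((z⁻²)⁻¹)    [power of a power]
= ((z⁻¹¹ / ((z⁻¹)⁻¹)) · ((z²)⁻¹)) / ((z⁻²)⁻¹)    [product of powers]
= ((z⁻¹¹ / z) · ((z²)⁻¹)) / ((z⁻²)⁻¹)    [power of a power]
= (z⁻¹² · ((z²)⁻¹)) / ((z⁻²)⁻¹)    [quotient of powers]
= (z⁻¹² · z⁻²) / ((z⁻²)⁻¹)    [power of a power]
= z⁻¹⁴ / ((z⁻²)⁻¹)    [product of powers]
= z⁻¹⁴ / z²    [power of a power]
= z⁻¹⁶    [quotient of powers]

z⁻¹⁶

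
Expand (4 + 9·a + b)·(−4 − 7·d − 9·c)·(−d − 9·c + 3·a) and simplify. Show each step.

(4 + 9·a + b)·(−4 − 7·d − 9·c)·(−d − 9·c + 3·a)
= (−16 − 28·d − 36·c − 36·a − 63·a·d − 81·a·c − 4·b − 7·b·d − 9·b·c)·(−d − 9·c + 3·a)    [distributive law]
= 16·d + 144·c − 48·a + 28·d^2 + 252·c·d − 84·a·d + 36·c·d + 324·c^2 − 108·a·c + 36·a·d + 324·a·c − 108·a^2 + 63·a·d^2 + 567·a·c·d − 189·a^2·d + 81·a·c·d + 729·a·c^2 − 243·a^2·c + 4·b·d + 36·b·c − 12·a·b + 7·b·d^2 + 63·b·c·d − 21·a·b·d + 9·b·c·d + 81·b·c^2 − 27·a·b·c    [distributive law]
= 16·d + 144·c − 48·a + 28·d^2 + 288·c·d − 48·a·d + 324·c^2 + 216·a·c − 108·a^2 + 63·a·d^2 + 648·a·c·d − 189·a^2·d + 729·a·c^2 − 243·a^2·c + 4·b·d + 36·b·c − 12·a·b + 7·b·d^2 + 72·b·c·d − 21·a·b·d + 81·b·c^2 − 27·a·b·c    [combine like terms]

16·d + 144·c − 48·a + 28·d^2 + 288·c·d − 48·a·d + 324·c^2 + 216·a·c − 108·a^2 + 63·a·d^2 + 648·a·c·d − 189·a^2·d + 729·a·c^2 − 243·a^2·c + 4·b·d + 36·b·c − 12·a·b + 7·b·d^2 + 72·b·c·d − 21·a·b·d + 81·b·c^2 − 27·a·b·c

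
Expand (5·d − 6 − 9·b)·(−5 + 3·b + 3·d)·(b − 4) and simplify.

5·b·d + 172·d − 12·b²·d + 15·b·d² − 60·d² − 78·b − 120 + 135·b² − 27·b³

(5·d − 6 − 9·b)·(−5 + 3·b + 3·d)·(b − 4)
= (−25·d + 15·b·d + 15·d² + 30 − 18·b − 18·d + 45·b − 27·b² − 27·b·d)·(b − 4)    [distributive law]
= (−43·d − 12·b·d + 15·d² + 30 + 27·b − 27·b²)·(b − 4)    [combine like terms]
= −43·b·d + 172·d − 12·b²·d + 48·b·d + 15·b·d² − 60·d² + 30·b − 120 + 27·b² − 108·b − 27·b³ + 108·b²    [distributive law]
= 5·b·d + 172·d − 12·b²·d + 15·b·d² − 60·d² − 78·b − 120 + 135·b² − 27·b³    [combine like terms]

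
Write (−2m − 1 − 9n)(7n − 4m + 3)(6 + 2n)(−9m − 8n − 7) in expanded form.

(−2m − 1 − 9n)(7n − 4m + 3)(6 + 2n)(−9m − 8n − 7)
= (−14mn + 8m² − 6m − 7n + 4m − 3 − 63n² + 36mn − 27n)(6 + 2n)(−9m − 8n − 7)    [distributive law]
= (22mn + 8m² − 2m − 34n − 3 − 63n²)(6 + 2n)(−9m − 8n − 7)    [combine like terms]
= (132mn + 44mn² + 48m² + 16m²n − 12m − 4mn − 204n − 68n² − 18 − 6n − 378n² − 126n³)(−9m − 8n − 7)    [distributive law]
= (128mn + 44mn² + 48m² + 16m²n − 12m − 210n − 446n² − 18 − 126n³)(−9m − 8n − 7)    [combine like terms]
= −1152m²n − 1024mn² − 896mn − 396m²n² − 352mn³ − 308mn² − 432m³ − 384m²n − 336m² − 144m³n − 128m²n² − 112m²n + 108m² + 96mn + 84m + 1890mn + 1680n² + 1470n + 4014mn² + 3568n³ + 3122n² + 162m + 144n + 126 + 1134mn³ + 1008n⁴ + 882n³    [distributive law]
= −1648m²n + 2682mn² + 1090mn − 524m²n² + 782mn³ − 432m³ − 228m² − 144m³n + 246m + 4802n² + 1614n + 4450n³ + 126 + 1008n⁴    [combine like terms]

−1648m²n + 2682mn² + 1090mn − 524m²n² + 782mn³ − 432m³ − 228m² − 144m³n + 246m + 4802n² + 1614n + 4450n³ + 126 + 1008n⁴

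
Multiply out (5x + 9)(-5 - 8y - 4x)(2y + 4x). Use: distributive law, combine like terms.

(5x + 9)(-5 - 8y - 4x)(2y + 4x)
= (-25x - 40xy - 20x^2 - 45 - 72y - 36x)(2y + 4x)    [distributive law]
= (-61x - 40xy - 20x^2 - 45 - 72y)(2y + 4x)    [combine like terms]
= -122xy - 244x^2 - 80xy^2 - 160x^2y - 40x^2y - 80x^3 - 90y - 180x - 144y^2 - 288xy    [distributive law]
= -410xy - 244x^2 - 80xy^2 - 200x^2y - 80x^3 - 90y - 180x - 144y^2    [combine like terms]

-410xy - 244x^2 - 80xy^2 - 200x^2y - 80x^3 - 90y - 180x - 144y^2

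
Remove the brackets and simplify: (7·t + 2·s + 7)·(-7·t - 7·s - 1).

(7·t + 2·s + 7)·(-7·t - 7·s - 1)
= -49·t^2 - 49·s·t - 7·t - 14·s·t - 14·s^2 - 2·s - 49·t - 49·s - 7    [distributive law]
= -49·t^2 - 63·s·t - 56·t - 14·s^2 - 51·s - 7    [combine like terms]

-49·t^2 - 63·s·t - 56·t - 14·s^2 - 51·s - 7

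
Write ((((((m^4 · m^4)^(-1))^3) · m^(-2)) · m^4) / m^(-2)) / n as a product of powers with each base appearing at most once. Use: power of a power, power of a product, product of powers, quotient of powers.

m^(-20)n^(-1)

((((((m^4 · m^4)^(-1))^3) · m^(-2)) · m^4) / m^(-2)) / n
= (((((m^4 · m^4)^(-3)) · m^(-2)) · m^4) / m^(-2)) / n    [power of a power]
= ((((((m^4)^(-3)) · ((m^4)^(-3))) · m^(-2)) · m^4) / m^(-2)) / n    [power of a product]
= ((((m^(-12) · ((m^4)^(-3))) · m^(-2)) · m^4) / m^(-2)) / n    [power of a power]
= ((((m^(-12) · m^(-12)) · m^(-2)) · m^4) / m^(-2)) / n    [power of a power]
= (((m^(-24) · m^(-2)) · m^4) / m^(-2)) / n    [product of powers]
= ((m^(-26) · m^4) / m^(-2)) / n    [product of powers]
= (m^(-22) / m^(-2)) / n    [product of powers]
= m^(-20) / n    [quotient of powers]
= m^(-20)n^(-1)    [quotient of powers]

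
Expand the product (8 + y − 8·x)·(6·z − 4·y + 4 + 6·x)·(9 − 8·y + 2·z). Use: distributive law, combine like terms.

496·z − 386·y·z + 96·z^2 − 508·y + 188·y^2 + 288 + 144·x + 214·x·y − 400·x·z − 56·y^2·z + 12·y·z^2 + 32·y^3 − 304·x·y^2 + 460·x·y·z − 96·x·z^2 − 432·x^2 + 384·x^2·y − 96·x^2·z

(8 + y − 8·x)·(6·z − 4·y + 4 + 6·x)·(9 − 8·y + 2·z)
= (48·z − 32·y + 32 + 48·x + 6·y·z − 4·y^2 + 4·y + 6·x·y − 48·x·z + 32·x·y − 32·x − 48·x^2)·(9 − 8·y + 2·z)    [distributive law]
= (48·z − 28·y + 32 + 16·x + 6·y·z − 4·y^2 + 38·x·y − 48·x·z − 48·x^2)·(9 − 8·y + 2·z)    [combine like terms]
= 432·z − 384·y·z + 96·z^2 − 252·y + 224·y^2 − 56·y·z + 288 − 256·y + 64·z + 144·x − 128·x·y + 32·x·z + 54·y·z − 48·y^2·z + 12·y·z^2 − 36·y^2 + 32·y^3 − 8·y^2·z + 342·x·y − 304·x·y^2 + 76·x·y·z − 432·x·z + 384·x·y·z − 96·x·z^2 − 432·x^2 + 384·x^2·y − 96·x^2·z    [distributive law]
= 496·z − 386·y·z + 96·z^2 − 508·y + 188·y^2 + 288 + 144·x + 214·x·y − 400·x·z − 56·y^2·z + 12·y·z^2 + 32·y^3 − 304·x·y^2 + 460·x·y·z − 96·x·z^2 − 432·x^2 + 384·x^2·y − 96·x^2·z    [combine like terms]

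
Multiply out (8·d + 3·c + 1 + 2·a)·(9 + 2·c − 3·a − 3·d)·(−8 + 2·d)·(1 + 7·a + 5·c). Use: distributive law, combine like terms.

(8·d + 3·c + 1 + 2·a)·(9 + 2·c − 3·a − 3·d)·(−8 + 2·d)·(1 + 7·a + 5·c)
= (72·d + 16·c·d − 24·a·d − 24·d^2 + 27·c + 6·c^2 − 9·a·c − 9·c·d + 9 + 2·c − 3·a − 3·d + 18·a + 4·a·c − 6·a^2 − 6·a·d)·(−8 + 2·d)·(1 + 7·a + 5·c)    [distributive law]
= (69·d + 7·c·d − 30·a·d − 24·d^2 + 29·c + 6·c^2 − 5·a·c + 9 + 15·a − 6·a^2)·(−8 + 2·d)·(1 + 7·a + 5·c)    [combine like terms]
= (−552·d + 138·d^2 − 56·c·d + 14·c·d^2 + 240·a·d − 60·a·d^2 + 192·d^2 − 48·d^3 − 232·c + 58·c·d − 48·c^2 + 12·c^2·d + 40·a·c − 10·a·c·d − 72 + 18·d − 120·a + 30·a·d + 48·a^2 − 12·a^2·d)·(1 + 7·a + 5·c)    [distributive law]
= (−534·d + 330·d^2 + 2·c·d + 14·c·d^2 + 270·a·d − 60·a·d^2 − 48·d^3 − 232·c − 48·c^2 + 12·c^2·d + 40·a·c − 10·a·c·d − 72 − 120·a + 48·a^2 − 12·a^2·d)·(1 + 7·a + 5·c)    [combine like terms]
= −534·d − 3738·a·d − 2670·c·d + 330·d^2 + 2310·a·d^2 + 1650·c·d^2 + 2·c·d + 14·a·c·d + 10·c^2·d + 14·c·d^2 + 98·a·c·d^2 + 70·c^2·d^2 + 270·a·d + 1890·a^2·d + 1350·a·c·d − 60·a·d^2 − 420·a^2·d^2 − 300·a·c·d^2 − 48·d^3 − 336·a·d^3 − 240·c·d^3 − 232·c − 1624·a·c − 1160·c^2 − 48·c^2 − 336·a·c^2 − 240·c^3 + 12·c^2·d + 84·a·c^2·d + 60·c^3·d + 40·a·c + 280·a^2·c + 200·a·c^2 − 10·a·c·d − 70·a^2·c·d − 50·a·c^2·d − 72 − 504·a − 360·c − 120·a − 840·a^2 − 600·a·c + 48·a^2 + 336·a^3 + 240·a^2·c − 12·a^2·d − 84·a^3·d − 60·a^2·c·d    [distributive law]
= −534·d − 3468·a·d − 2668·c·d + 330·d^2 + 2250·a·d^2 + 1664·c·d^2 + 1354·a·c·d + 22·c^2·d − 202·a·c·d^2 + 70·c^2·d^2 + 1878·a^2·d − 420·a^2·d^2 − 48·d^3 − 336·a·d^3 − 240·c·d^3 − 592·c − 2184·a·c − 1208·c^2 − 136·a·c^2 − 240·c^3 + 34·a·c^2·d + 60·c^3·d + 520·a^2·c − 130·a^2·c·d − 72 − 624·a − 792·a^2 + 336·a^3 − 84·a^3·d    [combine like terms]

−534·d − 3468·a·d − 2668·c·d + 330·d^2 + 2250·a·d^2 + 1664·c·d^2 + 1354·a·c·d + 22·c^2·d − 202·a·c·d^2 + 70·c^2·d^2 + 1878·a^2·d − 420·a^2·d^2 − 48·d^3 − 336·a·d^3 − 240·c·d^3 − 592·c − 2184·a·c − 1208·c^2 − 136·a·c^2 − 240·c^3 + 34·a·c^2·d + 60·c^3·d + 520·a^2·c − 130·a^2·c·d − 72 − 624·a − 792·a^2 + 336·a^3 − 84·a^3·d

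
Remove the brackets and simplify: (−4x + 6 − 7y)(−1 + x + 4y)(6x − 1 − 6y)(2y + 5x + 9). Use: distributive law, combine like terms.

−153x^2y + 104x^3 + 346x^2 + 1274xy − 384x − 762xy^2 − 618x^3y − 120x^4 − 378x^2y^2 + 780xy^3 + 57y + 54 − 1412y^2 + 1196y^3 + 336y^4

(−4x + 6 − 7y)(−1 + x + 4y)(6x − 1 − 6y)(2y + 5x + 9)
= (4x − 4x^2 − 16xy − 6 + 6x + 24y + 7y − 7xy − 28y^2)(6x − 1 − 6y)(2y + 5x + 9)    [distributive law]
= (10x − 4x^2 − 23xy − 6 + 31y − 28y^2)(6x − 1 − 6y)(2y + 5x + 9)    [combine like terms]
= (60x^2 − 10x − 60xy − 24x^3 + 4x^2 + 24x^2y − 138x^2y + 23xy + 138xy^2 − 36x + 6 + 36y + 186xy − 31y − 186y^2 − 168xy^2 + 28y^2 + 168y^3)(2y + 5x + 9)    [distributive law]
= (64x^2 − 46x + 149xy − 24x^3 − 114x^2y − 30xy^2 + 6 + 5y − 158y^2 + 168y^3)(2y + 5x + 9)    [combine like terms]
= 128x^2y + 320x^3 + 576x^2 − 92xy − 230x^2 − 414x + 298xy^2 + 745x^2y + 1341xy − 48x^3y − 120x^4 − 216x^3 − 228x^2y^2 − 570x^3y − 1026x^2y − 60xy^3 − 150x^2y^2 − 270xy^2 + 12y + 30x + 54 + 10y^2 + 25xy + 45y − 316y^3 − 790xy^2 − 1422y^2 + 336y^4 + 840xy^3 + 1512y^3    [distributive law]
= −153x^2y + 104x^3 + 346x^2 + 1274xy − 384x − 762xy^2 − 618x^3y − 120x^4 − 378x^2y^2 + 780xy^3 + 57y + 54 − 1412y^2 + 1196y^3 + 336y^4    [combine like terms]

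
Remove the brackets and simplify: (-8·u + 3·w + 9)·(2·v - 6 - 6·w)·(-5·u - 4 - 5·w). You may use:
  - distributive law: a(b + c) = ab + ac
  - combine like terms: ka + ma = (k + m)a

(-8·u + 3·w + 9)·(2·v - 6 - 6·w)·(-5·u - 4 - 5·w)
= (-16·u·v + 48·u + 48·u·w + 6·v·w - 18·w - 18·w^2 + 18·v - 54 - 54·w)·(-5·u - 4 - 5·w)    [distributive law]
= (-16·u·v + 48·u + 48·u·w + 6·v·w - 72·w - 18·w^2 + 18·v - 54)·(-5·u - 4 - 5·w)    [combine like terms]
= 80·u^2·v + 64·u·v + 80·u·v·w - 240·u^2 - 192·u - 240·u·w - 240·u^2·w - 192·u·w - 240·u·w^2 - 30·u·v·w - 24·v·w - 30·v·w^2 + 360·u·w + 288·w + 360·w^2 + 90·u·w^2 + 72·w^2 + 90·w^3 - 90·u·v - 72·v - 90·v·w + 270·u + 216 + 270·w    [distributive law]
= 80·u^2·v - 26·u·v + 50·u·v·w - 240·u^2 + 78·u - 72·u·w - 240·u^2·w - 150·u·w^2 - 114·v·w - 30·v·w^2 + 558·w + 432·w^2 + 90·w^3 - 72·v + 216    [combine like terms]

80·u^2·v - 26·u·v + 50·u·v·w - 240·u^2 + 78·u - 72·u·w - 240·u^2·w - 150·u·w^2 - 114·v·w - 30·v·w^2 + 558·w + 432·w^2 + 90·w^3 - 72·v + 216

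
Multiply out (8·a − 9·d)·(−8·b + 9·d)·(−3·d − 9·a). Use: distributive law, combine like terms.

(8·a − 9·d)·(−8·b + 9·d)·(−3·d − 9·a)
= (−64·a·b + 72·a·d + 72·b·d − 81·d^2)·(−3·d − 9·a)    [distributive law]
= 192·a·b·d + 576·a^2·b − 216·a·d^2 − 648·a^2·d − 216·b·d^2 − 648·a·b·d + 243·d^3 + 729·a·d^2    [distributive law]
= −456·a·b·d + 576·a^2·b + 513·a·d^2 − 648·a^2·d − 216·b·d^2 + 243·d^3    [combine like terms]

−456·a·b·d + 576·a^2·b + 513·a·d^2 − 648·a^2·d − 216·b·d^2 + 243·d^3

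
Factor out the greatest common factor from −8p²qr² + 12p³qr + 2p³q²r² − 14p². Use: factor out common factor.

2p²(−4qr² + 6pqr + pq²r² − 7)

−8p²qr² + 12p³qr + 2p³q²r² − 14p²
= 2(−4p²qr² + 6p³qr + p³q²r² − 7p²)    [factor out 2]
= 2p²(−4qr² + 6pqr + pq²r² − 7)    [factor out p²]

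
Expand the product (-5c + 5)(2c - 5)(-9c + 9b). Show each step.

90c^3 - 90bc^2 - 315c^2 + 315bc + 225c - 225b

(-5c + 5)(2c - 5)(-9c + 9b)
= (-10c^2 + 25c + 10c - 25)(-9c + 9b)    [distributive law]
= (-10c^2 + 35c - 25)(-9c + 9b)    [combine like terms]
= 90c^3 - 90bc^2 - 315c^2 + 315bc + 225c - 225b    [distributive law]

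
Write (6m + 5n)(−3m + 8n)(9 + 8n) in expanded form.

(6m + 5n)(−3m + 8n)(9 + 8n)
= (−18m² + 48mn − 15mn + 40n²)(9 + 8n)    [distributive law]
= (−18m² + 33mn + 40n²)(9 + 8n)    [combine like terms]
= −162m² − 144m²n + 297mn + 264mn² + 360n² + 320n³    [distributive law]

−162m² − 144m²n + 297mn + 264mn² + 360n² + 320n³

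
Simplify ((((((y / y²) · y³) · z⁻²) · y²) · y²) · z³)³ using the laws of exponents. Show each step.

((((((y / y²) · y³) · z⁻²) · y²) · y²) · z³)³
= ((((((y / y²) · y³) · z⁻²) · y²) · y²)³) · ((z³)³)    [power of a product]
= ((((((y / y²) · y³) · z⁻²) · y²)³) · ((y²)³)) · ((z³)³)    [power of a product]
= ((((((y / y²) · y³) · z⁻²)³) · ((y²)³)) · ((y²)³)) · ((z³)³)    [power of a product]
= ((((((y / y²) · y³)³) · ((z⁻²)³)) · ((y²)³)) · ((y²)³)) · ((z³)³)    [power of a product]
= ((((((y / y²)³) · ((y³)³)) · ((z⁻²)³)) · ((y²)³)) · ((y²)³)) · ((z³)³)    [power of a product]
= ((((((y³) / ((y²)³)) · ((y³)³)) · ((z⁻²)³)) · ((y²)³)) · ((y²)³)) · ((z³)³)    [power of a quotient]
= (((((y³ / y⁶) · ((y³)³)) · ((z⁻²)³)) · ((y²)³)) · ((y²)³)) · ((z³)³)    [power of a power]
= ((((y⁻³ · ((y³)³)) · ((z⁻²)³)) · ((y²)³)) · ((y²)³)) · ((z³)³)    [quotient of powers]
= ((((y⁻³ · y⁹) · ((z⁻²)³)) · ((y²)³)) · ((y²)³)) · ((z³)³)    [power of a power]
= (((y⁶ · ((z⁻²)³)) · ((y²)³)) · ((y²)³)) · ((z³)³)    [product of powers]
= (((y⁶ · z⁻⁶) · ((y²)³)) · ((y²)³)) · ((z³)³)    [power of a power]
= (((y⁶ · z⁻⁶) · y⁶) · ((y²)³)) · ((z³)³)    [power of a power]
= (((y⁶ · z⁻⁶) · y⁶) · y⁶) · ((z³)³)    [power of a power]
= (((y⁶ · z⁻⁶) · y⁶) · y⁶) · z⁹    [power of a power]
= y¹⁸z³    [product of powers]

y¹⁸z³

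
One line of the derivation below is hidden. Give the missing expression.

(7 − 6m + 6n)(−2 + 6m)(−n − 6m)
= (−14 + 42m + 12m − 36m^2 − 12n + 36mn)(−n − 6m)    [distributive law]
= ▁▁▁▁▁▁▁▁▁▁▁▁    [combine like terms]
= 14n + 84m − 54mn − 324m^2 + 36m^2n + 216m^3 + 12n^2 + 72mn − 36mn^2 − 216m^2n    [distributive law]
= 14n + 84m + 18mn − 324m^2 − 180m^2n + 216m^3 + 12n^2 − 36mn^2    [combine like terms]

By combine like terms:

(−14 + 54m − 36m^2 − 12n + 36mn)(−n − 6m)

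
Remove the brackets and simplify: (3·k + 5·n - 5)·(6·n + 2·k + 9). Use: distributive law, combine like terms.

28·k·n + 6·k^2 + 17·k + 30·n^2 + 15·n - 45

(3·k + 5·n - 5)·(6·n + 2·k + 9)
= 18·k·n + 6·k^2 + 27·k + 30·n^2 + 10·k·n + 45·n - 30·n - 10·k - 45    [distributive law]
= 28·k·n + 6·k^2 + 17·k + 30·n^2 + 15·n - 45    [combine like terms]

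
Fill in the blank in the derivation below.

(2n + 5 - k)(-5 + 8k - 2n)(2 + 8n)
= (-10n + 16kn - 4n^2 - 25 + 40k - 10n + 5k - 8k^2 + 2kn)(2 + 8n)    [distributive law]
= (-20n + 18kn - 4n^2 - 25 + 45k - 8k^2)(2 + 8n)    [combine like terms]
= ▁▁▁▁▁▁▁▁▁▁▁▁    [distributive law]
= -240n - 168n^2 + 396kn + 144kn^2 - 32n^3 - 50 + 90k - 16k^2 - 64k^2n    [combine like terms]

Applying distributive law to the line above:

-40n - 160n^2 + 36kn + 144kn^2 - 8n^2 - 32n^3 - 50 - 200n + 90k + 360kn - 16k^2 - 64k^2n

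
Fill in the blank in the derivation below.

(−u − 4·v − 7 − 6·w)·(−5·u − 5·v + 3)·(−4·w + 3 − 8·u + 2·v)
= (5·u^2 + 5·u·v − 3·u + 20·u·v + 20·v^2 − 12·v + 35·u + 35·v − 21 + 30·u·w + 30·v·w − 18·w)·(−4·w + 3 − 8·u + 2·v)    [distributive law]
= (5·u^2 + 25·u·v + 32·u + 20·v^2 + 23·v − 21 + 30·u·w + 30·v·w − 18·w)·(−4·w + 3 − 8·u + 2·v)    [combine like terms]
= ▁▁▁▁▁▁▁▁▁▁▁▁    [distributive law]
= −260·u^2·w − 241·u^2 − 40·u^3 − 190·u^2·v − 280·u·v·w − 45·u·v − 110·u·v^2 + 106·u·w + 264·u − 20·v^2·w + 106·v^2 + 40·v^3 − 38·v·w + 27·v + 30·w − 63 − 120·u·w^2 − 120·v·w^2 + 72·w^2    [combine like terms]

Applying distributive law to the line above:

−20·u^2·w + 15·u^2 − 40·u^3 + 10·u^2·v − 100·u·v·w + 75·u·v − 200·u^2·v + 50·u·v^2 − 128·u·w + 96·u − 256·u^2 + 64·u·v − 80·v^2·w + 60·v^2 − 160·u·v^2 + 40·v^3 − 92·v·w + 69·v − 184·u·v + 46·v^2 + 84·w − 63 + 168·u − 42·v − 120·u·w^2 + 90·u·w − 240·u^2·w + 60·u·v·w − 120·v·w^2 + 90·v·w − 240·u·v·w + 60·v^2·w + 72·w^2 − 54·w + 144·u·w − 36·v·w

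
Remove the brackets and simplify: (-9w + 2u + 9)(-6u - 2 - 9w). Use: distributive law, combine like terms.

(-9w + 2u + 9)(-6u - 2 - 9w)
= 54uw + 18w + 81w^2 - 12u^2 - 4u - 18uw - 54u - 18 - 81w    [distributive law]
= 36uw - 63w + 81w^2 - 12u^2 - 58u - 18    [combine like terms]

36uw - 63w + 81w^2 - 12u^2 - 58u - 18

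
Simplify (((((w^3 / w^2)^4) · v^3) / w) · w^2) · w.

(((((w^3 / w^2)^4) · v^3) / w) · w^2) · w
= ((((((w^3)^4) / ((w^2)^4)) · v^3) / w) · w^2) · w    [power of a quotient]
= ((((w^12 / ((w^2)^4)) · v^3) / w) · w^2) · w    [power of a power]
= ((((w^12 / w^8) · v^3) / w) · w^2) · w    [power of a power]
= (((w^4 · v^3) / w) · w^2) · w    [quotient of powers]
= v^3w^6    [quotient of powers; product of powers]

v^3w^6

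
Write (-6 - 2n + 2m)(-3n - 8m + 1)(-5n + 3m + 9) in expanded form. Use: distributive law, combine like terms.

(-6 - 2n + 2m)(-3n - 8m + 1)(-5n + 3m + 9)
= (18n + 48m - 6 + 6n² + 16mn - 2n - 6mn - 16m² + 2m)(-5n + 3m + 9)    [distributive law]
= (16n + 50m - 6 + 6n² + 10mn - 16m²)(-5n + 3m + 9)    [combine like terms]
= -80n² + 48mn + 144n - 250mn + 150m² + 450m + 30n - 18m - 54 - 30n³ + 18mn² + 54n² - 50mn² + 30m²n + 90mn + 80m²n - 48m³ - 144m²    [distributive law]
= -26n² - 112mn + 174n + 6m² + 432m - 54 - 30n³ - 32mn² + 110m²n - 48m³    [combine like terms]

-26n² - 112mn + 174n + 6m² + 432m - 54 - 30n³ - 32mn² + 110m²n - 48m³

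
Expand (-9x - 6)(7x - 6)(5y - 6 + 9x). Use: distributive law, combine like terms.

(-9x - 6)(7x - 6)(5y - 6 + 9x)
= (-63x² + 54x - 42x + 36)(5y - 6 + 9x)    [distributive law]
= (-63x² + 12x + 36)(5y - 6 + 9x)    [combine like terms]
= -315x²y + 378x² - 567x³ + 60xy - 72x + 108x² + 180y - 216 + 324x    [distributive law]
= -315x²y + 486x² - 567x³ + 60xy + 252x + 180y - 216    [combine like terms]

-315x²y + 486x² - 567x³ + 60xy + 252x + 180y - 216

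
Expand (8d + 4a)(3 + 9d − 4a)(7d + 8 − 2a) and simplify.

(8d + 4a)(3 + 9d − 4a)(7d + 8 − 2a)
= (24d + 72d² − 32ad + 12a + 36ad − 16a²)(7d + 8 − 2a)    [distributive law]
= (24d + 72d² + 4ad + 12a − 16a²)(7d + 8 − 2a)    [combine like terms]
= 168d² + 192d − 48ad + 504d³ + 576d² − 144ad² + 28ad² + 32ad − 8a²d + 84ad + 96a − 24a² − 112a²d − 128a² + 32a³    [distributive law]
= 744d² + 192d + 68ad + 504d³ − 116ad² − 120a²d + 96a − 152a² + 32a³    [combine like terms]

744d² + 192d + 68ad + 504d³ − 116ad² − 120a²d + 96a − 152a² + 32a³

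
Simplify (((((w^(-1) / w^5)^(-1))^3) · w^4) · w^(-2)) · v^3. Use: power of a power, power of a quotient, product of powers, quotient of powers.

v^3·w^20

(((((w^(-1) / w^5)^(-1))^3) · w^4) · w^(-2)) · v^3
= ((((w^(-1) / w^5)^(-3)) · w^4) · w^(-2)) · v^3    [power of a power]
= (((((w^(-1))^(-3)) / ((w^5)^(-3))) · w^4) · w^(-2)) · v^3    [power of a quotient]
= (((w^3 / ((w^5)^(-3))) · w^4) · w^(-2)) · v^3    [power of a power]
= (((w^3 / w^(-15)) · w^4) · w^(-2)) · v^3    [power of a power]
= ((w^18 · w^4) · w^(-2)) · v^3    [quotient of powers]
= (w^22 · w^(-2)) · v^3    [product of powers]
= w^20 · v^3    [product of powers]
= v^3·w^20    [rearrange]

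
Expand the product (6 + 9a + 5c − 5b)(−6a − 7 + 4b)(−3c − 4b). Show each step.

297ac + 396ab + 126c + 168b − 37bc − 236b^2 + 162a^2c + 216a^2b − 78abc − 264ab^2 + 90ac^2 + 105c^2 − 60bc^2 − 20b^2c + 80b^3

(6 + 9a + 5c − 5b)(−6a − 7 + 4b)(−3c − 4b)
= (−36a − 42 + 24b − 54a^2 − 63a + 36ab − 30ac − 35c + 20bc + 30ab + 35b − 20b^2)(−3c − 4b)    [distributive law]
= (−99a − 42 + 59b − 54a^2 + 66ab − 30ac − 35c + 20bc − 20b^2)(−3c − 4b)    [combine like terms]
= 297ac + 396ab + 126c + 168b − 177bc − 236b^2 + 162a^2c + 216a^2b − 198abc − 264ab^2 + 90ac^2 + 120abc + 105c^2 + 140bc − 60bc^2 − 80b^2c + 60b^2c + 80b^3    [distributive law]
= 297ac + 396ab + 126c + 168b − 37bc − 236b^2 + 162a^2c + 216a^2b − 78abc − 264ab^2 + 90ac^2 + 105c^2 − 60bc^2 − 20b^2c + 80b^3    [combine like terms]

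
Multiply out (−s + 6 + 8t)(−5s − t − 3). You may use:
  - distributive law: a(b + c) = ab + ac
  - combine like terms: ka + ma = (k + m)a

5s^2 − 39st − 27s − 30t − 18 − 8t^2

(−s + 6 + 8t)(−5s − t − 3)
= 5s^2 + st + 3s − 30s − 6t − 18 − 40st − 8t^2 − 24t    [distributive law]
= 5s^2 − 39st − 27s − 30t − 18 − 8t^2    [combine like terms]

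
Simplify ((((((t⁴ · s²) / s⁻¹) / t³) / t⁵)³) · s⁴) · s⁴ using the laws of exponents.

s¹⁷t⁻¹²

((((((t⁴ · s²) / s⁻¹) / t³) / t⁵)³) · s⁴) · s⁴
= ((((((t⁴ · s²) / s⁻¹) / t³)³) / ((t⁵)³)) · s⁴) · s⁴    [power of a quotient]
= ((((((t⁴ · s²) / s⁻¹)³) / ((t³)³)) / ((t⁵)³)) · s⁴) · s⁴    [power of a quotient]
= ((((((t⁴ · s²)³) / ((s⁻¹)³)) / ((t³)³)) / ((t⁵)³)) · s⁴) · s⁴    [power of a quotient]
= (((((((t⁴)³) · ((s²)³)) / ((s⁻¹)³)) / ((t³)³)) / ((t⁵)³)) · s⁴) · s⁴    [power of a product]
= (((((t¹² · ((s²)³)) / ((s⁻¹)³)) / ((t³)³)) / ((t⁵)³)) · s⁴) · s⁴    [power of a power]
= (((((t¹² · s⁶) / ((s⁻¹)³)) / ((t³)³)) / ((t⁵)³)) · s⁴) · s⁴    [power of a power]
= (((((t¹² · s⁶) / s⁻³) / ((t³)³)) / ((t⁵)³)) · s⁴) · s⁴    [power of a power]
= (((((t¹² · s⁶) / s⁻³) / t⁹) / ((t⁵)³)) · s⁴) · s⁴    [power of a power]
= (((((t¹² · s⁶) / s⁻³) / t⁹) / t¹⁵) · s⁴) · s⁴    [power of a power]
= s¹⁷t⁻¹²    [quotient of powers; product of powers]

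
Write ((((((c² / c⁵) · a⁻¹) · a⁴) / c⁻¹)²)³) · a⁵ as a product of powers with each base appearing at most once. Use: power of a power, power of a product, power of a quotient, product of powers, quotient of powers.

a²³c⁻¹²

((((((c² / c⁵) · a⁻¹) · a⁴) / c⁻¹)²)³) · a⁵
= (((((c² / c⁵) · a⁻¹) · a⁴) / c⁻¹)⁶) · a⁵    [power of a power]
= (((((c² / c⁵) · a⁻¹) · a⁴)⁶) / ((c⁻¹)⁶)) · a⁵    [power of a quotient]
= (((((c² / c⁵) · a⁻¹)⁶) · ((a⁴)⁶)) / ((c⁻¹)⁶)) · a⁵    [power of a product]
= (((((c² / c⁵)⁶) · ((a⁻¹)⁶)) · ((a⁴)⁶)) / ((c⁻¹)⁶)) · a⁵    [power of a product]
= ((((((c²)⁶) / ((c⁵)⁶)) · ((a⁻¹)⁶)) · ((a⁴)⁶)) / ((c⁻¹)⁶)) · a⁵    [power of a quotient]
= ((((c¹² / ((c⁵)⁶)) · ((a⁻¹)⁶)) · ((a⁴)⁶)) / ((c⁻¹)⁶)) · a⁵    [power of a power]
= ((((c¹² / c³⁰) · ((a⁻¹)⁶)) · ((a⁴)⁶)) / ((c⁻¹)⁶)) · a⁵    [power of a power]
= (((c⁻¹⁸ · ((a⁻¹)⁶)) · ((a⁴)⁶)) / ((c⁻¹)⁶)) · a⁵    [quotient of powers]
= (((c⁻¹⁸ · a⁻⁶) · ((a⁴)⁶)) / ((c⁻¹)⁶)) · a⁵    [power of a power]
= (((c⁻¹⁸ · a⁻⁶) · a²⁴) / ((c⁻¹)⁶)) · a⁵    [power of a power]
= (((c⁻¹⁸ · a⁻⁶) · a²⁴) / c⁻⁶) · a⁵    [power of a power]
= a²³c⁻¹²    [quotient of powers; product of powers]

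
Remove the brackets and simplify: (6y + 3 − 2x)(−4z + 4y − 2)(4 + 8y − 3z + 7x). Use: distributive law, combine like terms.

(6y + 3 − 2x)(−4z + 4y − 2)(4 + 8y − 3z + 7x)
= (−24yz + 24y² − 12y − 12z + 12y − 6 + 8xz − 8xy + 4x)(4 + 8y − 3z + 7x)    [distributive law]
= (−24yz + 24y² − 12z − 6 + 8xz − 8xy + 4x)(4 + 8y − 3z + 7x)    [combine like terms]
= −96yz − 192y²z + 72yz² − 168xyz + 96y² + 192y³ − 72y²z + 168xy² − 48z − 96yz + 36z² − 84xz − 24 − 48y + 18z − 42x + 32xz + 64xyz − 24xz² + 56x²z − 32xy − 64xy² + 24xyz − 56x²y + 16x + 32xy − 12xz + 28x²    [distributive law]
= −192yz − 264y²z + 72yz² − 80xyz + 96y² + 192y³ + 104xy² − 30z + 36z² − 64xz − 24 − 48y − 26x − 24xz² + 56x²z − 56x²y + 28x²    [combine like terms]

−192yz − 264y²z + 72yz² − 80xyz + 96y² + 192y³ + 104xy² − 30z + 36z² − 64xz − 24 − 48y − 26x − 24xz² + 56x²z − 56x²y + 28x²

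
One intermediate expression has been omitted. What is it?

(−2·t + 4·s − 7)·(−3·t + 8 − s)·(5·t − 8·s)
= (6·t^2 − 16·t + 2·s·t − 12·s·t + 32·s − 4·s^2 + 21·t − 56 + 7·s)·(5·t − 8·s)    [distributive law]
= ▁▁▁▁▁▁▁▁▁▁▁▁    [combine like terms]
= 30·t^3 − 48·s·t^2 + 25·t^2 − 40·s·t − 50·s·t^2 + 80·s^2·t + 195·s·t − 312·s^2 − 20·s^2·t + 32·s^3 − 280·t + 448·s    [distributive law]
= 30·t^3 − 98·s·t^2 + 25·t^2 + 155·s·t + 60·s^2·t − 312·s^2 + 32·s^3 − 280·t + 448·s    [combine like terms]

Applying combine like terms to the line above:

(6·t^2 + 5·t − 10·s·t + 39·s − 4·s^2 − 56)·(5·t − 8·s)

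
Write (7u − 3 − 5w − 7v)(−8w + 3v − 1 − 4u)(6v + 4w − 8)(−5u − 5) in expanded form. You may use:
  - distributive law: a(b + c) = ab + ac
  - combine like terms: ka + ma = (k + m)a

(7u − 3 − 5w − 7v)(−8w + 3v − 1 − 4u)(6v + 4w − 8)(−5u − 5)
= (−56uw + 21uv − 7u − 28u^2 + 24w − 9v + 3 + 12u + 40w^2 − 15vw + 5w + 20uw + 56vw − 21v^2 + 7v + 28uv)(6v + 4w − 8)(−5u − 5)    [distributive law]
= (−36uw + 49uv + 5u − 28u^2 + 29w − 2v + 3 + 40w^2 + 41vw − 21v^2)(6v + 4w − 8)(−5u − 5)    [combine like terms]
= (−216uvw − 144uw^2 + 288uw + 294uv^2 + 196uvw − 392uv + 30uv + 20uw − 40u − 168u^2v − 112u^2w + 224u^2 + 174vw + 116w^2 − 232w − 12v^2 − 8vw + 16v + 18v + 12w − 24 + 240vw^2 + 160w^3 − 320w^2 + 246v^2w + 164vw^2 − 328vw − 126v^3 − 84v^2w + 168v^2)(−5u − 5)    [distributive law]
= (−20uvw − 144uw^2 + 308uw + 294uv^2 − 362uv − 40u − 168u^2v − 112u^2w + 224u^2 − 162vw − 204w^2 − 220w + 156v^2 + 34v − 24 + 404vw^2 + 160w^3 + 162v^2w − 126v^3)(−5u − 5)    [combine like terms]
= 100u^2vw + 100uvw + 720u^2w^2 + 720uw^2 − 1540u^2w − 1540uw − 1470u^2v^2 − 1470uv^2 + 1810u^2v + 1810uv + 200u^2 + 200u + 840u^3v + 840u^2v + 560u^3w + 560u^2w − 1120u^3 − 1120u^2 + 810uvw + 810vw + 1020uw^2 + 1020w^2 + 1100uw + 1100w − 780uv^2 − 780v^2 − 170uv − 170v + 120u + 120 − 2020uvw^2 − 2020vw^2 − 800uw^3 − 800w^3 − 810uv^2w − 810v^2w + 630uv^3 + 630v^3    [distributive law]
= 100u^2vw + 910uvw + 720u^2w^2 + 1740uw^2 − 980u^2w − 440uw − 1470u^2v^2 − 2250uv^2 + 2650u^2v + 1640uv − 920u^2 + 320u + 840u^3v + 560u^3w − 1120u^3 + 810vw + 1020w^2 + 1100w − 780v^2 − 170v + 120 − 2020uvw^2 − 2020vw^2 − 800uw^3 − 800w^3 − 810uv^2w − 810v^2w + 630uv^3 + 630v^3    [combine like terms]

100u^2vw + 910uvw + 720u^2w^2 + 1740uw^2 − 980u^2w − 440uw − 1470u^2v^2 − 2250uv^2 + 2650u^2v + 1640uv − 920u^2 + 320u + 840u^3v + 560u^3w − 1120u^3 + 810vw + 1020w^2 + 1100w − 780v^2 − 170v + 120 − 2020uvw^2 − 2020vw^2 − 800uw^3 − 800w^3 − 810uv^2w − 810v^2w + 630uv^3 + 630v^3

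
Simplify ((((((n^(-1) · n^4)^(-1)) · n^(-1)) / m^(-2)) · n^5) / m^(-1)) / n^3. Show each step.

m^3·n^(-2)

((((((n^(-1) · n^4)^(-1)) · n^(-1)) / m^(-2)) · n^5) / m^(-1)) / n^3
= (((((((n^(-1))^(-1)) · ((n^4)^(-1))) · n^(-1)) / m^(-2)) · n^5) / m^(-1)) / n^3    [power of a product]
= (((((n · ((n^4)^(-1))) · n^(-1)) / m^(-2)) · n^5) / m^(-1)) / n^3    [power of a power]
= (((((n · n^(-4)) · n^(-1)) / m^(-2)) · n^5) / m^(-1)) / n^3    [power of a power]
= ((((n^(-3) · n^(-1)) / m^(-2)) · n^5) / m^(-1)) / n^3    [product of powers]
= (((n^(-4) / m^(-2)) · n^5) / m^(-1)) / n^3    [product of powers]
= m^3·n^(-2)    [quotient of powers; product of powers]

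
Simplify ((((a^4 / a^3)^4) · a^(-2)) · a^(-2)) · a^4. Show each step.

((((a^4 / a^3)^4) · a^(-2)) · a^(-2)) · a^4
= (((((a^4)^4) / ((a^3)^4)) · a^(-2)) · a^(-2)) · a^4    [power of a quotient]
= (((a^16 / ((a^3)^4)) · a^(-2)) · a^(-2)) · a^4    [power of a power]
= (((a^16 / a^12) · a^(-2)) · a^(-2)) · a^4    [power of a power]
= ((a^4 · a^(-2)) · a^(-2)) · a^4    [quotient of powers]
= (a^2 · a^(-2)) · a^4    [product of powers]
= a^0 · a^4    [product of powers]
= a^4    [product of powers]

a^4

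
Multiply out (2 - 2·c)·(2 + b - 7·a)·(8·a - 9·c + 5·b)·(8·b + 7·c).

256·a·b + 224·a·c - 148·b·c - 252·c^2 + 160·b^2 - 432·a·b^2 + 374·a·b·c - 234·b^2·c + 22·b·c^2 + 80·b^3 - 896·a^2·b - 784·a^2·c + 658·a·c^2 + 252·c^3 + 432·a·b^2·c - 630·a·b·c^2 + 74·b^2·c^2 + 126·b·c^3 - 80·b^3·c + 896·a^2·b·c + 784·a^2·c^2 - 882·a·c^3

(2 - 2·c)·(2 + b - 7·a)·(8·a - 9·c + 5·b)·(8·b + 7·c)
= (4 + 2·b - 14·a - 4·c - 2·b·c + 14·a·c)·(8·a - 9·c + 5·b)·(8·b + 7·c)    [distributive law]
= (32·a - 36·c + 20·b + 16·a·b - 18·b·c + 10·b^2 - 112·a^2 + 126·a·c - 70·a·b - 32·a·c + 36·c^2 - 20·b·c - 16·a·b·c + 18·b·c^2 - 10·b^2·c + 112·a^2·c - 126·a·c^2 + 70·a·b·c)·(8·b + 7·c)    [distributive law]
= (32·a - 36·c + 20·b - 54·a·b - 38·b·c + 10·b^2 - 112·a^2 + 94·a·c + 36·c^2 + 54·a·b·c + 18·b·c^2 - 10·b^2·c + 112·a^2·c - 126·a·c^2)·(8·b + 7·c)    [combine like terms]
= 256·a·b + 224·a·c - 288·b·c - 252·c^2 + 160·b^2 + 140·b·c - 432·a·b^2 - 378·a·b·c - 304·b^2·c - 266·b·c^2 + 80·b^3 + 70·b^2·c - 896·a^2·b - 784·a^2·c + 752·a·b·c + 658·a·c^2 + 288·b·c^2 + 252·c^3 + 432·a·b^2·c + 378·a·b·c^2 + 144·b^2·c^2 + 126·b·c^3 - 80·b^3·c - 70·b^2·c^2 + 896·a^2·b·c + 784·a^2·c^2 - 1008·a·b·c^2 - 882·a·c^3    [distributive law]
= 256·a·b + 224·a·c - 148·b·c - 252·c^2 + 160·b^2 - 432·a·b^2 + 374·a·b·c - 234·b^2·c + 22·b·c^2 + 80·b^3 - 896·a^2·b - 784·a^2·c + 658·a·c^2 + 252·c^3 + 432·a·b^2·c - 630·a·b·c^2 + 74·b^2·c^2 + 126·b·c^3 - 80·b^3·c + 896·a^2·b·c + 784·a^2·c^2 - 882·a·c^3    [combine like terms]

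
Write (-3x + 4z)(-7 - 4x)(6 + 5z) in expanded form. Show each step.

126x + 9xz + 72x² + 60x²z - 168z - 140z² - 80xz²

(-3x + 4z)(-7 - 4x)(6 + 5z)
= (21x + 12x² - 28z - 16xz)(6 + 5z)    [distributive law]
= 126x + 105xz + 72x² + 60x²z - 168z - 140z² - 96xz - 80xz²    [distributive law]
= 126x + 9xz + 72x² + 60x²z - 168z - 140z² - 80xz²    [combine like terms]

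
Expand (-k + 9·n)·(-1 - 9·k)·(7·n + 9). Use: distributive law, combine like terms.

-722·k·n + 9·k + 63·k^2·n + 81·k^2 - 63·n^2 - 81·n - 567·k·n^2

(-k + 9·n)·(-1 - 9·k)·(7·n + 9)
= (k + 9·k^2 - 9·n - 81·k·n)·(7·n + 9)    [distributive law]
= 7·k·n + 9·k + 63·k^2·n + 81·k^2 - 63·n^2 - 81·n - 567·k·n^2 - 729·k·n    [distributive law]
= -722·k·n + 9·k + 63·k^2·n + 81·k^2 - 63·n^2 - 81·n - 567·k·n^2    [combine like terms]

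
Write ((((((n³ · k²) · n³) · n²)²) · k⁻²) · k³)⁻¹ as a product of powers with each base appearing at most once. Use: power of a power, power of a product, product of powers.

((((((n³ · k²) · n³) · n²)²) · k⁻²) · k³)⁻¹
= ((((((n³ · k²) · n³) · n²)²) · k⁻²)⁻¹) · ((k³)⁻¹)    [power of a product]
= ((((((n³ · k²) · n³) · n²)²)⁻¹) · ((k⁻²)⁻¹)) · ((k³)⁻¹)    [power of a product]
= (((((n³ · k²) · n³) · n²)⁻²) · ((k⁻²)⁻¹)) · ((k³)⁻¹)    [power of a power]
= (((((n³ · k²) · n³)⁻²) · ((n²)⁻²)) · ((k⁻²)⁻¹)) · ((k³)⁻¹)    [power of a product]
= (((((n³ · k²)⁻²) · ((n³)⁻²)) · ((n²)⁻²)) · ((k⁻²)⁻¹)) · ((k³)⁻¹)    [power of a product]
= ((((((n³)⁻²) · ((k²)⁻²)) · ((n³)⁻²)) · ((n²)⁻²)) · ((k⁻²)⁻¹)) · ((k³)⁻¹)    [power of a product]
= ((((n⁻⁶ · ((k²)⁻²)) · ((n³)⁻²)) · ((n²)⁻²)) · ((k⁻²)⁻¹)) · ((k³)⁻¹)    [power of a power]
= ((((n⁻⁶ · k⁻⁴) · ((n³)⁻²)) · ((n²)⁻²)) · ((k⁻²)⁻¹)) · ((k³)⁻¹)    [power of a power]
= ((((n⁻⁶ · k⁻⁴) · n⁻⁶) · ((n²)⁻²)) · ((k⁻²)⁻¹)) · ((k³)⁻¹)    [power of a power]
= ((((n⁻⁶ · k⁻⁴) · n⁻⁶) · n⁻⁴) · ((k⁻²)⁻¹)) · ((k³)⁻¹)    [power of a power]
= ((((n⁻⁶ · k⁻⁴) · n⁻⁶) · n⁻⁴) · k²) · ((k³)⁻¹)    [power of a power]
= ((((n⁻⁶ · k⁻⁴) · n⁻⁶) · n⁻⁴) · k²) · k⁻³    [power of a power]
= k⁻⁵n⁻¹⁶    [product of powers]

k⁻⁵n⁻¹⁶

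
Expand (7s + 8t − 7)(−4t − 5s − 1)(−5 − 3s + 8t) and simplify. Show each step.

504st − 76s²t − 448st² + 91s² + 105s³ − 161s + 320t² − 256t³ − 44t − 35

(7s + 8t − 7)(−4t − 5s − 1)(−5 − 3s + 8t)
= (−28st − 35s² − 7s − 32t² − 40st − 8t + 28t + 35s + 7)(−5 − 3s + 8t)    [distributive law]
= (−68st − 35s² + 28s − 32t² + 20t + 7)(−5 − 3s + 8t)    [combine like terms]
= 340st + 204s²t − 544st² + 175s² + 105s³ − 280s²t − 140s − 84s² + 224st + 160t² + 96st² − 256t³ − 100t − 60st + 160t² − 35 − 21s + 56t    [distributive law]
= 504st − 76s²t − 448st² + 91s² + 105s³ − 161s + 320t² − 256t³ − 44t − 35    [combine like terms]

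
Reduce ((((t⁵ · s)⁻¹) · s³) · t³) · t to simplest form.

((((t⁵ · s)⁻¹) · s³) · t³) · t
= (((((t⁵)⁻¹) · (s⁻¹)) · s³) · t³) · t    [power of a product]
= (((t⁻⁵ · (s⁻¹)) · s³) · t³) · t    [power of a power]
= s²t⁻¹    [product of powers]

s²t⁻¹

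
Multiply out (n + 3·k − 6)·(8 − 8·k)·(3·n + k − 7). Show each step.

24·n^2 + 280·k·n − 200·n − 24·k·n^2 − 80·k^2·n + 240·k^2 − 552·k − 24·k^3 + 336

(n + 3·k − 6)·(8 − 8·k)·(3·n + k − 7)
= (8·n − 8·k·n + 24·k − 24·k^2 − 48 + 48·k)·(3·n + k − 7)    [distributive law]
= (8·n − 8·k·n + 72·k − 24·k^2 − 48)·(3·n + k − 7)    [combine like terms]
= 24·n^2 + 8·k·n − 56·n − 24·k·n^2 − 8·k^2·n + 56·k·n + 216·k·n + 72·k^2 − 504·k − 72·k^2·n − 24·k^3 + 168·k^2 − 144·n − 48·k + 336    [distributive law]
= 24·n^2 + 280·k·n − 200·n − 24·k·n^2 − 80·k^2·n + 240·k^2 − 552·k − 24·k^3 + 336    [combine like terms]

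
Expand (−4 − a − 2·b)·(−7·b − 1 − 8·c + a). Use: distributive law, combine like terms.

(−4 − a − 2·b)·(−7·b − 1 − 8·c + a)
= 28·b + 4 + 32·c − 4·a + 7·a·b + a + 8·a·c − a² + 14·b² + 2·b + 16·b·c − 2·a·b    [distributive law]
= 30·b + 4 + 32·c − 3·a + 5·a·b + 8·a·c − a² + 14·b² + 16·b·c    [combine like terms]

30·b + 4 + 32·c − 3·a + 5·a·b + 8·a·c − a² + 14·b² + 16·b·c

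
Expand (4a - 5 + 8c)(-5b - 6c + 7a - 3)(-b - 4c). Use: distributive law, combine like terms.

(4a - 5 + 8c)(-5b - 6c + 7a - 3)(-b - 4c)
= (-20ab - 24ac + 28a^2 - 12a + 25b + 30c - 35a + 15 - 40bc - 48c^2 + 56ac - 24c)(-b - 4c)    [distributive law]
= (-20ab + 32ac + 28a^2 - 47a + 25b + 6c + 15 - 40bc - 48c^2)(-b - 4c)    [combine like terms]
= 20ab^2 + 80abc - 32abc - 128ac^2 - 28a^2b - 112a^2c + 47ab + 188ac - 25b^2 - 100bc - 6bc - 24c^2 - 15b - 60c + 40b^2c + 160bc^2 + 48bc^2 + 192c^3    [distributive law]
= 20ab^2 + 48abc - 128ac^2 - 28a^2b - 112a^2c + 47ab + 188ac - 25b^2 - 106bc - 24c^2 - 15b - 60c + 40b^2c + 208bc^2 + 192c^3    [combine like terms]

20ab^2 + 48abc - 128ac^2 - 28a^2b - 112a^2c + 47ab + 188ac - 25b^2 - 106bc - 24c^2 - 15b - 60c + 40b^2c + 208bc^2 + 192c^3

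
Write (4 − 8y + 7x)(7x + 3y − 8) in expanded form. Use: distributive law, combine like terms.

(4 − 8y + 7x)(7x + 3y − 8)
= 28x + 12y − 32 − 56xy − 24y² + 64y + 49x² + 21xy − 56x    [distributive law]
= −28x + 76y − 32 − 35xy − 24y² + 49x²    [combine like terms]

−28x + 76y − 32 − 35xy − 24y² + 49x²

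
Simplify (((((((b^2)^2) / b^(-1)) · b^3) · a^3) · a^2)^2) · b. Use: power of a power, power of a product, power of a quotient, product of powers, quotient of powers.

(((((((b^2)^2) / b^(-1)) · b^3) · a^3) · a^2)^2) · b
= (((((((b^2)^2) / b^(-1)) · b^3) · a^3)^2) · ((a^2)^2)) · b    [power of a product]
= (((((((b^2)^2) / b^(-1)) · b^3)^2) · ((a^3)^2)) · ((a^2)^2)) · b    [power of a product]
= (((((((b^2)^2) / b^(-1))^2) · ((b^3)^2)) · ((a^3)^2)) · ((a^2)^2)) · b    [power of a product]
= (((((((b^2)^2)^2) / ((b^(-1))^2)) · ((b^3)^2)) · ((a^3)^2)) · ((a^2)^2)) · b    [power of a quotient]
= ((((((b^2)^4) / ((b^(-1))^2)) · ((b^3)^2)) · ((a^3)^2)) · ((a^2)^2)) · b    [power of a power]
= ((((b^8 / ((b^(-1))^2)) · ((b^3)^2)) · ((a^3)^2)) · ((a^2)^2)) · b    [power of a power]
= ((((b^8 / b^(-2)) · ((b^3)^2)) · ((a^3)^2)) · ((a^2)^2)) · b    [power of a power]
= (((b^10 · ((b^3)^2)) · ((a^3)^2)) · ((a^2)^2)) · b    [quotient of powers]
= (((b^10 · b^6) · ((a^3)^2)) · ((a^2)^2)) · b    [power of a power]
= ((b^16 · ((a^3)^2)) · ((a^2)^2)) · b    [product of powers]
= ((b^16 · a^6) · ((a^2)^2)) · b    [power of a power]
= ((b^16 · a^6) · a^4) · b    [power of a power]
= a^10·b^17    [product of powers]

a^10·b^17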